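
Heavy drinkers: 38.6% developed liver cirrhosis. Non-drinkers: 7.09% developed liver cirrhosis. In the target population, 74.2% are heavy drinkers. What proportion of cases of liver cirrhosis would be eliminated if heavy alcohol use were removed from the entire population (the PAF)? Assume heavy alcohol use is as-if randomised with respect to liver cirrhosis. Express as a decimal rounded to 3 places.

PAF ≈ 0.767

p₁ = 0.386, p₀ = 0.0709.
Overall risk P(Y=1) = π·p₁ + (1−π)·p₀ = 0.742×0.386 + 0.258×0.0709 = 0.3047.
Under exogeneity, PAF = [P(Y=1) − p₀] / P(Y=1).
PAF = (0.3047 − 0.0709) / 0.3047 ≈ 0.7673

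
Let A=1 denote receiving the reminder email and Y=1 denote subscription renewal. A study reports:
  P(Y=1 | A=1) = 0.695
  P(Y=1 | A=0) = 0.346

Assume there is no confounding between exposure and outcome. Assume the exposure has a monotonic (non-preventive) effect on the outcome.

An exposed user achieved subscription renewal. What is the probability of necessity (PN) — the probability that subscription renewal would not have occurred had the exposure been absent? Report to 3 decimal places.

Let p₁ = 0.695, p₀ = 0.346.
Under exogeneity and monotonicity, PN = (p₁ − p₀) / p₁.
PN = (0.695 − 0.346) / 0.695 = 0.349 / 0.695 ≈ 0.5022

PN ≈ 0.502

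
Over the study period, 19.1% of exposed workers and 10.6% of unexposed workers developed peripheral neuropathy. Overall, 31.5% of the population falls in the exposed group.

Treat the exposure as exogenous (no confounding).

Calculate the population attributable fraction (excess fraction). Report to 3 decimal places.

p₁ = 0.191, p₀ = 0.106.
Overall risk P(Y=1) = π·p₁ + (1−π)·p₀ = 0.315×0.191 + 0.685×0.106 = 0.13278.
Under exogeneity, PAF = [P(Y=1) − p₀] / P(Y=1).
PAF = (0.13278 − 0.106) / 0.13278 ≈ 0.2017

PAF ≈ 0.202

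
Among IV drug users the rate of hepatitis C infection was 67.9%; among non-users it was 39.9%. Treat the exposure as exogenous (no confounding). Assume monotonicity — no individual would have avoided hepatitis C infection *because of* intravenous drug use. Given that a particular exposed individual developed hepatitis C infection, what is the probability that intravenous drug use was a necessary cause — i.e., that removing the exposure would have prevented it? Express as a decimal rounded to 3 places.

PN ≈ 0.412

p₁ = 0.679, p₀ = 0.399.
Under exogeneity and monotonicity, PN = (p₁ − p₀) / p₁.
PN = (0.679 − 0.399) / 0.679 = 0.28 / 0.679 ≈ 0.4124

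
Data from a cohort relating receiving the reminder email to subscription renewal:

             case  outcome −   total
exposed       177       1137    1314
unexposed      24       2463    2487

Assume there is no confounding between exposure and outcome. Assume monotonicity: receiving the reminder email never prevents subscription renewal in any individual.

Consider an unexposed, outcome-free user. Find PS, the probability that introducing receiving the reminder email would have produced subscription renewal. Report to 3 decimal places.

PS ≈ 0.126

p₁ = P(outcome | exposed) = 177/1314 = 0.1347
p₀ = P(outcome | unexposed) = 24/2487 = 0.0096502
Under exogeneity and monotonicity, PS = (p₁ − p₀)/(1 − p₀).
PS = (0.1347 − 0.0096502) / 0.99035 ≈ 0.1263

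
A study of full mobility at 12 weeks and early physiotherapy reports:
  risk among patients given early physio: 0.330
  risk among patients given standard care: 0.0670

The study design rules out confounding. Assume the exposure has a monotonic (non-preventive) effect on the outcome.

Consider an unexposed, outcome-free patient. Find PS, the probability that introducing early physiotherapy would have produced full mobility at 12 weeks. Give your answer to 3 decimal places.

Let p₁ = 0.33, p₀ = 0.067.
Under exogeneity and monotonicity, PS = (p₁ − p₀) / (1 − p₀).
PS = (0.33 − 0.067) / (1 − 0.067) = 0.263 / 0.933 ≈ 0.2819

PS ≈ 0.282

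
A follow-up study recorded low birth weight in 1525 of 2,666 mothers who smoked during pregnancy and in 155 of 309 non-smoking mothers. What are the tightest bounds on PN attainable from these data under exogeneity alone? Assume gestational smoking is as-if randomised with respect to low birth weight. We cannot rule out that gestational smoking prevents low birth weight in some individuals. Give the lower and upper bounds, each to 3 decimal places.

0.123 ≤ PN ≤ 0.871

p₁ = P(outcome | exposed) = 1525/2666 = 0.57202
p₀ = P(outcome | unexposed) = 155/309 = 0.50162
Under exogeneity alone the bounds on PN are max{0,(p₁−p₀)/p₁} ≤ PN ≤ min{1,(1−p₀)/p₁}.
  lower = (p₁ − p₀)/p₁ = 0.0704 / 0.57202 ≈ 0.1231
  upper = min{1, (1 − p₀)/p₁} = 0.49838 / 0.57202 ≈ 0.8713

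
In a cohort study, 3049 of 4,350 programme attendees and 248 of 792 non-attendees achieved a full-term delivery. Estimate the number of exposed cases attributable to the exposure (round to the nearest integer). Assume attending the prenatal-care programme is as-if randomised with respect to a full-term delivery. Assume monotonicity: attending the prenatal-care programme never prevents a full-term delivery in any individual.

about 1687 cases

p₁ = P(outcome | exposed) = 3049/4350 = 0.70092
p₀ = P(outcome | unexposed) = 248/792 = 0.31313
PN = (p₁ − p₀)/p₁ = (0.70092 − 0.31313) / 0.70092 ≈ 0.55326.
Attributable cases ≈ PN × (exposed cases) = 0.55326 × 3049 ≈ 1686.88.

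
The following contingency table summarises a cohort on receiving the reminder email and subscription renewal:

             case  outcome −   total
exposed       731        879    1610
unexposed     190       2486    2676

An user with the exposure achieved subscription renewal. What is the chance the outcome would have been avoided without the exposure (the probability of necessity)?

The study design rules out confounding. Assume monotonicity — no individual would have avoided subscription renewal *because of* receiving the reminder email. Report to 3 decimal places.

p₁ = P(outcome | exposed) = 731/1610 = 0.45404
p₀ = P(outcome | unexposed) = 190/2676 = 0.071001
Under exogeneity and monotonicity, PN = (p₁ − p₀)/p₁.
PN = (0.45404 − 0.071001) / 0.45404 ≈ 0.8436

PN ≈ 0.844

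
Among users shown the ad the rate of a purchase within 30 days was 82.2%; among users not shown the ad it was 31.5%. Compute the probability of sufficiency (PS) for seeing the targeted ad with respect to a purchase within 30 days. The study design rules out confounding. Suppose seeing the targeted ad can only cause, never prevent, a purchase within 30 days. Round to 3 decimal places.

PS ≈ 0.740

p₁ = 0.822, p₀ = 0.315.
Under exogeneity and monotonicity, PS = (p₁ − p₀) / (1 − p₀).
PS = (0.822 − 0.315) / (1 − 0.315) = 0.507 / 0.685 ≈ 0.7401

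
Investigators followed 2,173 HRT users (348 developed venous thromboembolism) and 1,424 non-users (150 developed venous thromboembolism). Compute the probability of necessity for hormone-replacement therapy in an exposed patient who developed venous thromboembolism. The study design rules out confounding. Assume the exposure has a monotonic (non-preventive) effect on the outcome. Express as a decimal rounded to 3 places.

PN ≈ 0.342

p₁ = P(outcome | exposed) = 348/2173 = 0.16015
p₀ = P(outcome | unexposed) = 150/1424 = 0.10534
Under exogeneity and monotonicity, PN = (p₁ − p₀) / p₁.
PN = (0.16015 − 0.10534) / 0.16015 = 0.05481 / 0.16015 ≈ 0.3422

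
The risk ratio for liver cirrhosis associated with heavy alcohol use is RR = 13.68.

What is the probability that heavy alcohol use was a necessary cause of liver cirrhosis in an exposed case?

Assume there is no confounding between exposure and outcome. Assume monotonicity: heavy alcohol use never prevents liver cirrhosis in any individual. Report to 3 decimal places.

Under exogeneity and monotonicity, PN = (RR − 1) / RR = 1 − 1/RR.
PN = (13.68 − 1) / 13.68 = 12.68 / 13.68 ≈ 0.9269

PN ≈ 0.927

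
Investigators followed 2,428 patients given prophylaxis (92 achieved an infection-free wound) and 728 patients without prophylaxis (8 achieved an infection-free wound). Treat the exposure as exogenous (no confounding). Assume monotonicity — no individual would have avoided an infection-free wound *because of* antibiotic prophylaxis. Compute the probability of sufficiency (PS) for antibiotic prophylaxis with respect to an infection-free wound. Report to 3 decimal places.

p₁ = P(outcome | exposed) = 92/2428 = 0.037891
p₀ = P(outcome | unexposed) = 8/728 = 0.010989
Under exogeneity and monotonicity, PS = (p₁ − p₀) / (1 − p₀).
PS = (0.037891 − 0.010989) / (1 − 0.010989) = 0.026902 / 0.98901 ≈ 0.0272

PS ≈ 0.027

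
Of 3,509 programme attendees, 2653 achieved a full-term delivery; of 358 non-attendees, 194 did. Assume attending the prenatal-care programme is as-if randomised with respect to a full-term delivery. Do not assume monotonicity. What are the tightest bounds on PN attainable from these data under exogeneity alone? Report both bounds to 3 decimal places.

0.283 ≤ PN ≤ 0.606

p₁ = P(outcome | exposed) = 2653/3509 = 0.75606
p₀ = P(outcome | unexposed) = 194/358 = 0.5419
Under exogeneity alone the bounds on PN are max{0,(p₁−p₀)/p₁} ≤ PN ≤ min{1,(1−p₀)/p₁}.
  lower = (p₁ − p₀)/p₁ = 0.21416 / 0.75606 ≈ 0.2833
  upper = min{1, (1 − p₀)/p₁} = 0.4581 / 0.75606 ≈ 0.6059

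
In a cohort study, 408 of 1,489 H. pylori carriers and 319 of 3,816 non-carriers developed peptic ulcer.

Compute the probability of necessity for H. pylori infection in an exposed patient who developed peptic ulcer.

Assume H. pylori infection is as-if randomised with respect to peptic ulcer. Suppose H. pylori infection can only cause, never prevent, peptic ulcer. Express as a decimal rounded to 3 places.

PN ≈ 0.695

p₁ = P(outcome | exposed) = 408/1489 = 0.27401
p₀ = P(outcome | unexposed) = 319/3816 = 0.083595
Under exogeneity and monotonicity, PN = (p₁ − p₀) / p₁.
PN = (0.27401 − 0.083595) / 0.27401 = 0.19041 / 0.27401 ≈ 0.6949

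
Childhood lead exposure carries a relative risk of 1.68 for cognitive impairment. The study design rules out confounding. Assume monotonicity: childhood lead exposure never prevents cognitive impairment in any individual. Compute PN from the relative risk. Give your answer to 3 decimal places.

Under exogeneity and monotonicity, PN = (RR − 1) / RR = 1 − 1/RR.
PN = (1.68 − 1) / 1.68 = 0.68 / 1.68 ≈ 0.4048

PN ≈ 0.405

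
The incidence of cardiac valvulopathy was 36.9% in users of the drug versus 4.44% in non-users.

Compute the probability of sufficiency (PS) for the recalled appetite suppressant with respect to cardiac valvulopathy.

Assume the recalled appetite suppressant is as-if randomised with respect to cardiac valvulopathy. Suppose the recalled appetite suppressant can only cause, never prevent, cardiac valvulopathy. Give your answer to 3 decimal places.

p₁ = 0.369, p₀ = 0.0444.
Under exogeneity and monotonicity, PS = (p₁ − p₀) / (1 − p₀).
PS = (0.369 − 0.0444) / (1 − 0.0444) = 0.3246 / 0.9556 ≈ 0.3397

PS ≈ 0.340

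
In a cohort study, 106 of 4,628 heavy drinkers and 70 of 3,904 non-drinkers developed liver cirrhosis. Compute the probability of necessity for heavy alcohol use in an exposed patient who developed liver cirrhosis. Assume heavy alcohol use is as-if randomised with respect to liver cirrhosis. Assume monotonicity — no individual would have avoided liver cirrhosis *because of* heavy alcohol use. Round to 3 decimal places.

PN ≈ 0.217

p₁ = P(outcome | exposed) = 106/4628 = 0.022904
p₀ = P(outcome | unexposed) = 70/3904 = 0.01793
Under exogeneity and monotonicity, PN = (p₁ − p₀) / p₁.
PN = (0.022904 − 0.01793) / 0.022904 = 0.0049737 / 0.022904 ≈ 0.2172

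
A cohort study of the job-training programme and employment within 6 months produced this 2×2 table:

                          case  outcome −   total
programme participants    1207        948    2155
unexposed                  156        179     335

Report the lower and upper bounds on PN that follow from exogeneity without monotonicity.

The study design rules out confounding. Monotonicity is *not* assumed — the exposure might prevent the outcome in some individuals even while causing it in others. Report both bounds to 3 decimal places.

p₁ = P(outcome | exposed) = 1207/2155 = 0.56009
p₀ = P(outcome | unexposed) = 156/335 = 0.46567
Under exogeneity alone the bounds on PN are max{0,(p₁−p₀)/p₁} ≤ PN ≤ min{1,(1−p₀)/p₁}.
  lower = (p₁ − p₀)/p₁ = 0.094421 / 0.56009 ≈ 0.1686
  upper = min{1, (1 − p₀)/p₁} = 0.53433 / 0.56009 ≈ 0.9540

0.169 ≤ PN ≤ 0.954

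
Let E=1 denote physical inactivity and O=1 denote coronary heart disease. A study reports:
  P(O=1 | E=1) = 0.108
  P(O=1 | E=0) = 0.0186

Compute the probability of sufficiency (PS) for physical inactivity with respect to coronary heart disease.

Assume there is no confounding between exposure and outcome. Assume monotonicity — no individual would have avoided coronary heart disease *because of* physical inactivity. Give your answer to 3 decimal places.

PS ≈ 0.091

Let p₁ = 0.108, p₀ = 0.0186.
Under exogeneity and monotonicity, PS = (p₁ − p₀) / (1 − p₀).
PS = (0.108 − 0.0186) / (1 − 0.0186) = 0.0894 / 0.9814 ≈ 0.0911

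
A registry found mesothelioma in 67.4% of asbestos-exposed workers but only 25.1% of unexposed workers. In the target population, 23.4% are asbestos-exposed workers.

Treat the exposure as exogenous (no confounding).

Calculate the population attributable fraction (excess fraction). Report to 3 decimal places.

PAF ≈ 0.283

p₁ = 0.674, p₀ = 0.251.
Overall risk P(Y=1) = π·p₁ + (1−π)·p₀ = 0.234×0.674 + 0.766×0.251 = 0.34998.
Under exogeneity, PAF = [P(Y=1) − p₀] / P(Y=1).
PAF = (0.34998 − 0.251) / 0.34998 ≈ 0.2828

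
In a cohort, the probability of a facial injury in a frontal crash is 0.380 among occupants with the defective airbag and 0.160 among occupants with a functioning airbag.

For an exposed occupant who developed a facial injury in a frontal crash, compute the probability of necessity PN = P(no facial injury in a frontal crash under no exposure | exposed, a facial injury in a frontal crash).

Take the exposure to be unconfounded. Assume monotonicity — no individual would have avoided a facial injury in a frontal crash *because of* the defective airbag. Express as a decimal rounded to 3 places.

Let p₁ = 0.38, p₀ = 0.16.
Under exogeneity and monotonicity, PN = (p₁ − p₀) / p₁.
PN = (0.38 − 0.16) / 0.38 = 0.22 / 0.38 ≈ 0.5789

PN ≈ 0.579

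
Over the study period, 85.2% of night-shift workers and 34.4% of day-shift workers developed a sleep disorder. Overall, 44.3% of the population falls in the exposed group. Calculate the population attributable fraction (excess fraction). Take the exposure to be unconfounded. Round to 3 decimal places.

PAF ≈ 0.395

p₁ = 0.852, p₀ = 0.344.
Overall risk P(Y=1) = π·p₁ + (1−π)·p₀ = 0.443×0.852 + 0.557×0.344 = 0.56904.
Under exogeneity, PAF = [P(Y=1) − p₀] / P(Y=1).
PAF = (0.56904 − 0.344) / 0.56904 ≈ 0.3955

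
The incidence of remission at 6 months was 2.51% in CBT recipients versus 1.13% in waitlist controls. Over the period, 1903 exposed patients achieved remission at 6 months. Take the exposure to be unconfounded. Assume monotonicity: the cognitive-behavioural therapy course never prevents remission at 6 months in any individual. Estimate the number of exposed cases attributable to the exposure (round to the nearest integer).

about 1046 cases

p₁ = 0.0251, p₀ = 0.0113.
PN = (p₁ − p₀)/p₁ = (0.0251 − 0.0113) / 0.0251 ≈ 0.54980.
Attributable cases ≈ PN × (exposed cases) = 0.54980 × 1903 ≈ 1046.27.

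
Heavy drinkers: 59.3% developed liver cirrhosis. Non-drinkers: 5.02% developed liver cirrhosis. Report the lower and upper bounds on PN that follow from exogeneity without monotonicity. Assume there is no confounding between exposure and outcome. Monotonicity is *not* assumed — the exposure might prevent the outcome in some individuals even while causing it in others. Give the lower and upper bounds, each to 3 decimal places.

0.915 ≤ PN ≤ 1.000

p₁ = 0.593, p₀ = 0.0502.
Under exogeneity alone the bounds on PN are max{0,(p₁−p₀)/p₁} ≤ PN ≤ min{1,(1−p₀)/p₁}.
  lower = (p₁ − p₀)/p₁ = 0.5428 / 0.593 ≈ 0.9153
  upper = min{1, (1 − p₀)/p₁} = 0.9498 / 0.593 ≈ 1.6017 → capped at 1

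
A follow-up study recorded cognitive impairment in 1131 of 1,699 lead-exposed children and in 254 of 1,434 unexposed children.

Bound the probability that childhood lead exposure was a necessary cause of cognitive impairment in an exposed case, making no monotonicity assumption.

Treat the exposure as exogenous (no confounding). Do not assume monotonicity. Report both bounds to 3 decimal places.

p₁ = P(outcome | exposed) = 1131/1699 = 0.66569
p₀ = P(outcome | unexposed) = 254/1434 = 0.17713
Under exogeneity alone the bounds on PN are max{0,(p₁−p₀)/p₁} ≤ PN ≤ min{1,(1−p₀)/p₁}.
  lower = (p₁ − p₀)/p₁ = 0.48856 / 0.66569 ≈ 0.7339
  upper = min{1, (1 − p₀)/p₁} = 0.82287 / 0.66569 ≈ 1.2361 → capped at 1

0.734 ≤ PN ≤ 1.000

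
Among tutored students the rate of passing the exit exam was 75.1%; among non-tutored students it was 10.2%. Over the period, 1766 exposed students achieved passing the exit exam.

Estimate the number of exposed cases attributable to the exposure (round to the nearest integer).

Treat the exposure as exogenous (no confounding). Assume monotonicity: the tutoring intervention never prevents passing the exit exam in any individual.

about 1526 cases

p₁ = 0.751, p₀ = 0.102.
PN = (p₁ − p₀)/p₁ = (0.751 − 0.102) / 0.751 ≈ 0.86418.
Attributable cases ≈ PN × (exposed cases) = 0.86418 × 1766 ≈ 1526.14.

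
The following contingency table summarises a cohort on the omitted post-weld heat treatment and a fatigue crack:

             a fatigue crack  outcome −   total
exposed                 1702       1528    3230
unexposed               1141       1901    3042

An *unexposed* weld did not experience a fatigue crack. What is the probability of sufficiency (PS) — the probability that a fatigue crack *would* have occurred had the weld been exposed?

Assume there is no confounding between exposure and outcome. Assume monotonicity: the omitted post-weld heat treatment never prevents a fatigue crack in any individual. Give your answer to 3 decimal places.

PS ≈ 0.243

p₁ = P(outcome | exposed) = 1702/3230 = 0.52693
p₀ = P(outcome | unexposed) = 1141/3042 = 0.37508
Under exogeneity and monotonicity, PS = (p₁ − p₀) / (1 − p₀).
PS = (0.52693 − 0.37508) / (1 − 0.37508) = 0.15185 / 0.62492 ≈ 0.2430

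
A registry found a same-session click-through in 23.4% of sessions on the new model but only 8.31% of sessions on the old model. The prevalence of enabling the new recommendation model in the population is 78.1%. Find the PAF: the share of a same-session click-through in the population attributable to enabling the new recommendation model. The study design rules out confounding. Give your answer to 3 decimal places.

PAF ≈ 0.586

p₁ = 0.234, p₀ = 0.0831.
Overall risk P(Y=1) = π·p₁ + (1−π)·p₀ = 0.781×0.234 + 0.219×0.0831 = 0.20095.
Under exogeneity, PAF = [P(Y=1) − p₀] / P(Y=1).
PAF = (0.20095 − 0.0831) / 0.20095 ≈ 0.5865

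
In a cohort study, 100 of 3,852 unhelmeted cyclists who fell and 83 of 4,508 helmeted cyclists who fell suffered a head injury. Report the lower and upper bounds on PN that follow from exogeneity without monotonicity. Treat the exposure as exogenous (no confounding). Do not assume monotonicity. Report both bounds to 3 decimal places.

p₁ = P(outcome | exposed) = 100/3852 = 0.025961
p₀ = P(outcome | unexposed) = 83/4508 = 0.018412
Under exogeneity alone the bounds on PN are max{0,(p₁−p₀)/p₁} ≤ PN ≤ min{1,(1−p₀)/p₁}.
  lower = (p₁ − p₀)/p₁ = 0.0075488 / 0.025961 ≈ 0.2908
  upper = min{1, (1 − p₀)/p₁} = 0.98159 / 0.025961 ≈ 37.8108 → capped at 1

0.291 ≤ PN ≤ 1.000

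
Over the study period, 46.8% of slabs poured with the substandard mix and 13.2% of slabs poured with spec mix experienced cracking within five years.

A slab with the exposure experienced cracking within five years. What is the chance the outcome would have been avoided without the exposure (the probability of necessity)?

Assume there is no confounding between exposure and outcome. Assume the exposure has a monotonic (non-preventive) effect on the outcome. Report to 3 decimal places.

p₁ = 0.468, p₀ = 0.132.
Under exogeneity and monotonicity, PN = (p₁ − p₀) / p₁.
PN = (0.468 − 0.132) / 0.468 = 0.336 / 0.468 ≈ 0.7179

PN ≈ 0.718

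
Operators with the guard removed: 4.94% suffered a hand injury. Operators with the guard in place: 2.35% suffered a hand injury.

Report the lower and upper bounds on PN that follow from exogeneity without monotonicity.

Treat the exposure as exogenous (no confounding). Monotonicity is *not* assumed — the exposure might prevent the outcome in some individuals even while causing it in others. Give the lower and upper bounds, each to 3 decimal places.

0.524 ≤ PN ≤ 1.000

p₁ = 0.0494, p₀ = 0.0235.
Under exogeneity alone the bounds on PN are max{0,(p₁−p₀)/p₁} ≤ PN ≤ min{1,(1−p₀)/p₁}.
  lower = (p₁ − p₀)/p₁ = 0.0259 / 0.0494 ≈ 0.5243
  upper = min{1, (1 − p₀)/p₁} = 0.9765 / 0.0494 ≈ 19.7672 → capped at 1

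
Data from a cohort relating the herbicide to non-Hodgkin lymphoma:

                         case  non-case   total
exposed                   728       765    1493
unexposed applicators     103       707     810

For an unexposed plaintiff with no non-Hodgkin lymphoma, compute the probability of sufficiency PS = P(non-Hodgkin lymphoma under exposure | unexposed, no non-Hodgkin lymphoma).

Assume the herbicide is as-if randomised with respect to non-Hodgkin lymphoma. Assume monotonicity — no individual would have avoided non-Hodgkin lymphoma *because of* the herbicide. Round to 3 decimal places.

PS ≈ 0.413

p₁ = P(outcome | exposed) = 728/1493 = 0.48761
p₀ = P(outcome | unexposed) = 103/810 = 0.12716
Under exogeneity and monotonicity, PS = (p₁ − p₀) / (1 − p₀).
PS = (0.48761 − 0.12716) / (1 − 0.12716) = 0.36045 / 0.87284 ≈ 0.4130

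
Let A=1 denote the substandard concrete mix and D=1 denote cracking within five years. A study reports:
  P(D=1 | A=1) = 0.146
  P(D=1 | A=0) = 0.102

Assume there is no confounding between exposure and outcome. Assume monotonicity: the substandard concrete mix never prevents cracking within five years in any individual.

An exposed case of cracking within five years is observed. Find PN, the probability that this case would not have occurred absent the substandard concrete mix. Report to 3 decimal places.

Let p₁ = 0.146, p₀ = 0.102.
Under exogeneity and monotonicity, PN = (p₁ − p₀) / p₁.
PN = (0.146 − 0.102) / 0.146 = 0.044 / 0.146 ≈ 0.3014

PN ≈ 0.301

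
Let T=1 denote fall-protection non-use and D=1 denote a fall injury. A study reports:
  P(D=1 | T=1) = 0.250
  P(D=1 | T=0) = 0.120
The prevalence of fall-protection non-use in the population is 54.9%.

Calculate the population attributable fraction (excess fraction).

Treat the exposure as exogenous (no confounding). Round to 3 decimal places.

Let p₁ = 0.25, p₀ = 0.12.
Overall risk P(Y=1) = π·p₁ + (1−π)·p₀ = 0.549×0.25 + 0.451×0.12 = 0.19137.
Under exogeneity, PAF = [P(Y=1) − p₀] / P(Y=1).
PAF = (0.19137 − 0.12) / 0.19137 ≈ 0.3729

PAF ≈ 0.373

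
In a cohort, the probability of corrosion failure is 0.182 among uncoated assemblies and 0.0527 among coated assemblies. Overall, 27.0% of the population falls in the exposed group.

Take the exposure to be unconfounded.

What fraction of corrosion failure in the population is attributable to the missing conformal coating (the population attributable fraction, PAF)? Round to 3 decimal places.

PAF ≈ 0.398

Let p₁ = 0.182, p₀ = 0.0527.
Overall risk P(Y=1) = π·p₁ + (1−π)·p₀ = 0.27×0.182 + 0.73×0.0527 = 0.087611.
Under exogeneity, PAF = [P(Y=1) − p₀] / P(Y=1).
PAF = (0.087611 − 0.0527) / 0.087611 ≈ 0.3985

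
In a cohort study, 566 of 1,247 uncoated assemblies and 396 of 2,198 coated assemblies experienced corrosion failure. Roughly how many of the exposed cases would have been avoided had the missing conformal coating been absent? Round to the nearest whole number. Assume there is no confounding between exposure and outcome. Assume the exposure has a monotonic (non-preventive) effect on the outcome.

about 341 cases

p₁ = P(outcome | exposed) = 566/1247 = 0.45389
p₀ = P(outcome | unexposed) = 396/2198 = 0.18016
PN = (p₁ − p₀)/p₁ = (0.45389 − 0.18016) / 0.45389 ≈ 0.60307.
Attributable cases ≈ PN × (exposed cases) = 0.60307 × 566 ≈ 341.34.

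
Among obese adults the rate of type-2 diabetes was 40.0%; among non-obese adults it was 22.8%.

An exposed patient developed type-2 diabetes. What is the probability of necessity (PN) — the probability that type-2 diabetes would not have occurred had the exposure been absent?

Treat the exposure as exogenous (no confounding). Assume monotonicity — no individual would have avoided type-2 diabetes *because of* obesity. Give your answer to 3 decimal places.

p₁ = 0.4, p₀ = 0.228.
Under exogeneity and monotonicity, PN = (p₁ − p₀) / p₁.
PN = (0.4 − 0.228) / 0.4 = 0.172 / 0.4 ≈ 0.4300

PN ≈ 0.430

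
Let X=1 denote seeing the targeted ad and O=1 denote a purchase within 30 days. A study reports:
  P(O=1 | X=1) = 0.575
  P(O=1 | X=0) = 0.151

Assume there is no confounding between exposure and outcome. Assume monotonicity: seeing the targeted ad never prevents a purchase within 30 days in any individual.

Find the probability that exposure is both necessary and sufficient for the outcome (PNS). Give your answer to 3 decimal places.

PNS ≈ 0.424

Let p₁ = 0.575, p₀ = 0.151.
Under exogeneity and monotonicity, PNS = p₁ − p₀.
PNS = 0.575 − 0.151 = 0.424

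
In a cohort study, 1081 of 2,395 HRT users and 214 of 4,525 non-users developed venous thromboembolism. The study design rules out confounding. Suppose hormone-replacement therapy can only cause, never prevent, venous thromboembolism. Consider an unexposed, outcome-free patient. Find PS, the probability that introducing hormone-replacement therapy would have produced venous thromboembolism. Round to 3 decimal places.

p₁ = P(outcome | exposed) = 1081/2395 = 0.45136
p₀ = P(outcome | unexposed) = 214/4525 = 0.047293
Under exogeneity and monotonicity, PS = (p₁ − p₀) / (1 − p₀).
PS = (0.45136 − 0.047293) / (1 − 0.047293) = 0.40406 / 0.95271 ≈ 0.4241

PS ≈ 0.424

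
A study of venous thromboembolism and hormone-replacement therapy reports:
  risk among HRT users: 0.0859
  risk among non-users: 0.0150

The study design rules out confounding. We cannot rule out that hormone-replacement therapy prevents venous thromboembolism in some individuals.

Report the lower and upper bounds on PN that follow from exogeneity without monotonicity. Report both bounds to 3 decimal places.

0.825 ≤ PN ≤ 1.000

Let p₁ = 0.0859, p₀ = 0.015.
Under exogeneity alone the bounds on PN are max{0,(p₁−p₀)/p₁} ≤ PN ≤ min{1,(1−p₀)/p₁}.
  lower = (p₁ − p₀)/p₁ = 0.0709 / 0.0859 ≈ 0.8254
  upper = min{1, (1 − p₀)/p₁} = 0.985 / 0.0859 ≈ 11.4668 → capped at 1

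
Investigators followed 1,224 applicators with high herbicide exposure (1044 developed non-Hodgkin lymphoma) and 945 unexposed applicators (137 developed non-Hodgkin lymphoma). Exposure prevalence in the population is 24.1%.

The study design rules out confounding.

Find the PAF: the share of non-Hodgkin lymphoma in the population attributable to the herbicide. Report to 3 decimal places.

p₁ = P(outcome | exposed) = 1044/1224 = 0.85294
p₀ = P(outcome | unexposed) = 137/945 = 0.14497
Overall risk P(Y=1) = π·p₁ + (1−π)·p₀ = 0.241×0.85294 + 0.759×0.14497 = 0.31559.
Under exogeneity, PAF = [P(Y=1) − p₀] / P(Y=1).
PAF = (0.31559 − 0.14497) / 0.31559 ≈ 0.5406

PAF ≈ 0.541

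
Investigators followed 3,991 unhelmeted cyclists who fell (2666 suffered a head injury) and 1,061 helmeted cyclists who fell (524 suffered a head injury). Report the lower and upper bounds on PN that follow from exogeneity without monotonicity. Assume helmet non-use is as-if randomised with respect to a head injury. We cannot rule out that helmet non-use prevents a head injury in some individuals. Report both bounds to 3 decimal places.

0.261 ≤ PN ≤ 0.758

p₁ = P(outcome | exposed) = 2666/3991 = 0.668
p₀ = P(outcome | unexposed) = 524/1061 = 0.49387
Under exogeneity alone the bounds on PN are max{0,(p₁−p₀)/p₁} ≤ PN ≤ min{1,(1−p₀)/p₁}.
  lower = (p₁ − p₀)/p₁ = 0.17413 / 0.668 ≈ 0.2607
  upper = min{1, (1 − p₀)/p₁} = 0.50613 / 0.668 ≈ 0.7577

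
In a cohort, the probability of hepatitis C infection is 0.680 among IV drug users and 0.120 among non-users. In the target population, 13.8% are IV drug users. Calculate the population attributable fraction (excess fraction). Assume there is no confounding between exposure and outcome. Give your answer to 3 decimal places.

PAF ≈ 0.392

Let p₁ = 0.68, p₀ = 0.12.
Overall risk P(Y=1) = π·p₁ + (1−π)·p₀ = 0.138×0.68 + 0.862×0.12 = 0.19728.
Under exogeneity, PAF = [P(Y=1) − p₀] / P(Y=1).
PAF = (0.19728 − 0.12) / 0.19728 ≈ 0.3917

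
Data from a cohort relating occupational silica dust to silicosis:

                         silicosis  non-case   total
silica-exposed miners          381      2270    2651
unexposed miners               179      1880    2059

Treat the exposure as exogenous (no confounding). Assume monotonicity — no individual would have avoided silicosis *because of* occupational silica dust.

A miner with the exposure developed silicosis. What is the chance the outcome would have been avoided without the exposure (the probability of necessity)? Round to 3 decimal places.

p₁ = P(outcome | exposed) = 381/2651 = 0.14372
p₀ = P(outcome | unexposed) = 179/2059 = 0.086935
Under exogeneity and monotonicity, PN = (p₁ − p₀) / p₁.
PN = (0.14372 − 0.086935) / 0.14372 = 0.056784 / 0.14372 ≈ 0.3951

PN ≈ 0.395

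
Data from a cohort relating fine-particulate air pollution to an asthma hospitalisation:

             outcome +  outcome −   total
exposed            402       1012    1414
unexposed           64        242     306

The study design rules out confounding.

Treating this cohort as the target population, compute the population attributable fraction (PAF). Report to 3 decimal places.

PAF ≈ 0.228

p₁ = P(outcome | exposed) = 402/1414 = 0.2843
p₀ = P(outcome | unexposed) = 64/306 = 0.20915
Exposure prevalence π = 1414/1720 = 0.82209; overall risk P(Y=1) = 0.27093.
Under exogeneity, PAF = [P(Y=1) − p₀]/P(Y=1).
PAF = (0.27093 − 0.20915) / 0.27093 ≈ 0.2280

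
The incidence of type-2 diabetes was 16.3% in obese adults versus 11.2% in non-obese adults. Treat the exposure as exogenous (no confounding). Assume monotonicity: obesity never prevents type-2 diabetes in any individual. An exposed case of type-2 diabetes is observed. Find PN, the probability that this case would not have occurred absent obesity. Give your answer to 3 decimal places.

PN ≈ 0.313

p₁ = 0.163, p₀ = 0.112.
Under exogeneity and monotonicity, PN = (p₁ − p₀) / p₁.
PN = (0.163 − 0.112) / 0.163 = 0.051 / 0.163 ≈ 0.3129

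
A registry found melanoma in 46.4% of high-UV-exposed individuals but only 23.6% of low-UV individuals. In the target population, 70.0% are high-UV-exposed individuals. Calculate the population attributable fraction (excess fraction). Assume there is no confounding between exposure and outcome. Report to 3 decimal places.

p₁ = 0.464, p₀ = 0.236.
Overall risk P(Y=1) = π·p₁ + (1−π)·p₀ = 0.7×0.464 + 0.3×0.236 = 0.3956.
Under exogeneity, PAF = [P(Y=1) − p₀] / P(Y=1).
PAF = (0.3956 − 0.236) / 0.3956 ≈ 0.4034

PAF ≈ 0.403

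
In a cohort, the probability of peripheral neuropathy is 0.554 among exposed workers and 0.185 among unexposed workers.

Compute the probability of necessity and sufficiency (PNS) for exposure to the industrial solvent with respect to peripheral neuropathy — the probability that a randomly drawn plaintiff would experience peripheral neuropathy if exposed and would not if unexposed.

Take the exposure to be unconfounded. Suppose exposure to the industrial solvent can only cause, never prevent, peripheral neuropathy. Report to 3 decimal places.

Let p₁ = 0.554, p₀ = 0.185.
Under exogeneity and monotonicity, PNS = p₁ − p₀.
PNS = 0.554 − 0.185 = 0.369

PNS ≈ 0.369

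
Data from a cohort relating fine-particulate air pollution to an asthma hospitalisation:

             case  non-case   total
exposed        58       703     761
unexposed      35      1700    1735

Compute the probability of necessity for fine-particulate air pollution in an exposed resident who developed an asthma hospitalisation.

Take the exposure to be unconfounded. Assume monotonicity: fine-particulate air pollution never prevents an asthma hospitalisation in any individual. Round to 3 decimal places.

PN ≈ 0.735

p₁ = P(outcome | exposed) = 58/761 = 0.076216
p₀ = P(outcome | unexposed) = 35/1735 = 0.020173
Under exogeneity and monotonicity, PN = (p₁ − p₀)/p₁.
PN = (0.076216 − 0.020173) / 0.076216 ≈ 0.7353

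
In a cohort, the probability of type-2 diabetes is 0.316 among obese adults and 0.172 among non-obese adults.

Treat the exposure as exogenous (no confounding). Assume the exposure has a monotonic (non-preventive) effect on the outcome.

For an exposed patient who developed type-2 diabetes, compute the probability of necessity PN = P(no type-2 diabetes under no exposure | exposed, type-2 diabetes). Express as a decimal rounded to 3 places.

PN ≈ 0.456

Let p₁ = 0.316, p₀ = 0.172.
Under exogeneity and monotonicity, PN = (p₁ − p₀) / p₁.
PN = (0.316 − 0.172) / 0.316 = 0.144 / 0.316 ≈ 0.4557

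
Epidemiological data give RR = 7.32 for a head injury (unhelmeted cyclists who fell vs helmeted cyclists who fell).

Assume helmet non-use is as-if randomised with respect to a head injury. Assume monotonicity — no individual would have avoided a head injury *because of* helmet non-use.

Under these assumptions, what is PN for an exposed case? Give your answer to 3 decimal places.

PN ≈ 0.863

Under exogeneity and monotonicity, PN = (RR − 1) / RR = 1 − 1/RR.
PN = (7.32 − 1) / 7.32 = 6.32 / 7.32 ≈ 0.8634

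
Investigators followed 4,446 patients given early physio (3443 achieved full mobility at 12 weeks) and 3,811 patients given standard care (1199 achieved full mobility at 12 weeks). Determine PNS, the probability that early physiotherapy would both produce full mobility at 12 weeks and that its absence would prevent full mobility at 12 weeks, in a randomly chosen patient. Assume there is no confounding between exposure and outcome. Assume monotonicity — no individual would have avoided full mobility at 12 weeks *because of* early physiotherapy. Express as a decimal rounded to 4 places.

PNS ≈ 0.4598

p₁ = P(outcome | exposed) = 3443/4446 = 0.7744
p₀ = P(outcome | unexposed) = 1199/3811 = 0.31462
Under exogeneity and monotonicity, PNS = p₁ − p₀.
PNS = 0.7744 − 0.31462 = 0.45979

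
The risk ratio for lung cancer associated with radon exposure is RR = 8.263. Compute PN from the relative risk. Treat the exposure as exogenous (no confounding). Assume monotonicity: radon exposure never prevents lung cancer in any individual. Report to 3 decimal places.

PN ≈ 0.879

Under exogeneity and monotonicity, PN = (RR − 1) / RR = 1 − 1/RR.
PN = (8.263 − 1) / 8.263 = 7.263 / 8.263 ≈ 0.8790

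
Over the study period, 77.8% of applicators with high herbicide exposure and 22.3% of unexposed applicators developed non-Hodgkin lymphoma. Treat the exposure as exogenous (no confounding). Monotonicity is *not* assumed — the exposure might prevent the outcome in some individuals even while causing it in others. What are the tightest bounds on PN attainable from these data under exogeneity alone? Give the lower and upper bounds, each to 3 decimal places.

p₁ = 0.778, p₀ = 0.223.
Under exogeneity alone the bounds on PN are max{0,(p₁−p₀)/p₁} ≤ PN ≤ min{1,(1−p₀)/p₁}.
  lower = (p₁ − p₀)/p₁ = 0.555 / 0.778 ≈ 0.7134
  upper = min{1, (1 − p₀)/p₁} = 0.777 / 0.778 ≈ 0.9987

0.713 ≤ PN ≤ 0.999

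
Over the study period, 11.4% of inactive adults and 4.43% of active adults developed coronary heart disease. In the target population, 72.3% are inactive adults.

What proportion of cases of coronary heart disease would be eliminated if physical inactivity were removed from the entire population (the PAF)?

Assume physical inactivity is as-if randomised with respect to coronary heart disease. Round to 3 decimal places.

PAF ≈ 0.532

p₁ = 0.114, p₀ = 0.0443.
Overall risk P(Y=1) = π·p₁ + (1−π)·p₀ = 0.723×0.114 + 0.277×0.0443 = 0.094693.
Under exogeneity, PAF = [P(Y=1) − p₀] / P(Y=1).
PAF = (0.094693 − 0.0443) / 0.094693 ≈ 0.5322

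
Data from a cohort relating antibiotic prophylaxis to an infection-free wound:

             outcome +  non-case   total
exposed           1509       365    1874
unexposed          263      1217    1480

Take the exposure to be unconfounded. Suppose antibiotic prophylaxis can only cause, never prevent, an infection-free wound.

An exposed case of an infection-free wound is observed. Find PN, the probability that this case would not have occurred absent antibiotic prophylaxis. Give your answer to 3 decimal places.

p₁ = P(outcome | exposed) = 1509/1874 = 0.80523
p₀ = P(outcome | unexposed) = 263/1480 = 0.1777
Under exogeneity and monotonicity, PN = (p₁ − p₀) / p₁.
PN = (0.80523 − 0.1777) / 0.80523 = 0.62753 / 0.80523 ≈ 0.7793

PN ≈ 0.779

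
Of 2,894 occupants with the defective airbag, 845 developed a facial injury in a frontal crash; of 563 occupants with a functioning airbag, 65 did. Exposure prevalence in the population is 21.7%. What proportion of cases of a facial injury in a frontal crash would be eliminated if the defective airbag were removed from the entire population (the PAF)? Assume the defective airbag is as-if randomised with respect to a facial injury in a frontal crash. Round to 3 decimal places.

p₁ = P(outcome | exposed) = 845/2894 = 0.29198
p₀ = P(outcome | unexposed) = 65/563 = 0.11545
Overall risk P(Y=1) = π·p₁ + (1−π)·p₀ = 0.217×0.29198 + 0.783×0.11545 = 0.15376.
Under exogeneity, PAF = [P(Y=1) − p₀] / P(Y=1).
PAF = (0.15376 − 0.11545) / 0.15376 ≈ 0.2491

PAF ≈ 0.249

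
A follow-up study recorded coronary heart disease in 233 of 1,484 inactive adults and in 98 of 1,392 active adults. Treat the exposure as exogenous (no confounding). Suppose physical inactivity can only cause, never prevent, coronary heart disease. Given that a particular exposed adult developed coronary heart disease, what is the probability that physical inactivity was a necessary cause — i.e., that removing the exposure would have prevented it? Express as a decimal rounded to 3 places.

PN ≈ 0.552

p₁ = P(outcome | exposed) = 233/1484 = 0.15701
p₀ = P(outcome | unexposed) = 98/1392 = 0.070402
Under exogeneity and monotonicity, PN = (p₁ − p₀) / p₁.
PN = (0.15701 − 0.070402) / 0.15701 = 0.086606 / 0.15701 ≈ 0.5516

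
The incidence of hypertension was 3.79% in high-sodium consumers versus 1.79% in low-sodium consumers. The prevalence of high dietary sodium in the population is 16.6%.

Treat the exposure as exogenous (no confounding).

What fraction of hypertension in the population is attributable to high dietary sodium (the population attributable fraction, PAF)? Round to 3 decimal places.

PAF ≈ 0.156

p₁ = 0.0379, p₀ = 0.0179.
Overall risk P(Y=1) = π·p₁ + (1−π)·p₀ = 0.166×0.0379 + 0.834×0.0179 = 0.02122.
Under exogeneity, PAF = [P(Y=1) − p₀] / P(Y=1).
PAF = (0.02122 − 0.0179) / 0.02122 ≈ 0.1565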